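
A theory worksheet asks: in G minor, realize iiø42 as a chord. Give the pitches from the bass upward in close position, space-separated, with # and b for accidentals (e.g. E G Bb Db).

The numeral's case and figure indicate a half-diminished seventh chord. In G minor its root, scale degree 2, is A.
Stacking thirds from A gives A-C-Eb-G.
With the 42 figure the chord is in third inversion; from the bass G upward in close position it reads G-A-C-Eb.

G A C Eb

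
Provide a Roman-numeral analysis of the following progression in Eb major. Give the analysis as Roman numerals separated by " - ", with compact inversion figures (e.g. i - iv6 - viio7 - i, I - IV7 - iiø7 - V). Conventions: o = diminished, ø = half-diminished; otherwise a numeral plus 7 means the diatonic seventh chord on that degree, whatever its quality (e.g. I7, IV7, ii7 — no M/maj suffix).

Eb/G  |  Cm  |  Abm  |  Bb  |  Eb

I6 - vi - iv - V - I

Eb/G has root Eb, degree 1 in Eb major, so I6.
Cm: minor triad on C = scale degree 6 → vi.
Abm: minor triad on Ab — chromatic; iv (borrowed from the parallel minor).
Bb has root Bb, degree 5 in Eb major, so V.
Eb: major triad on Eb = scale degree 1 → I.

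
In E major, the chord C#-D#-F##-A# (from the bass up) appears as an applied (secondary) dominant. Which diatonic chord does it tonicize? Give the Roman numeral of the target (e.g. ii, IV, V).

The chord is a dominant seventh chord on D#.
A dominant resolves down a perfect fifth: D# → G#. In E major, G# is scale degree 3, i.e. iii.

iii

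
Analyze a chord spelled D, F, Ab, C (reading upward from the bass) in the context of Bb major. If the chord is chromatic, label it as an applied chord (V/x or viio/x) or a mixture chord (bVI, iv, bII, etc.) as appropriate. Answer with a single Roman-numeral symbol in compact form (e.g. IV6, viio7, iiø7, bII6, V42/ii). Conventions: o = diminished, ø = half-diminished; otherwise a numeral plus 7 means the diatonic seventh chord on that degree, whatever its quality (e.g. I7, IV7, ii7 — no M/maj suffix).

Stacked in thirds the chord is D-F-Ab-C: a half-diminished seventh chord on D.
D sits a half step below Eb (IV in Bb major); a diminished chord there is the applied leading-tone chord of IV.

viiø7/IV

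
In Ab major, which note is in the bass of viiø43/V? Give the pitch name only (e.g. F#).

The applied chord viiø43/V is rooted on D: D-F-Ab-C.
The figure 43 means second inversion — the fifth is in the bass.

Ab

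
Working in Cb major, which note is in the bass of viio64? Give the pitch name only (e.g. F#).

viio in Cb major has root Bb; the chord is Bb-Db-Fb.
The figure 64 means second inversion — the fifth is in the bass.

Fb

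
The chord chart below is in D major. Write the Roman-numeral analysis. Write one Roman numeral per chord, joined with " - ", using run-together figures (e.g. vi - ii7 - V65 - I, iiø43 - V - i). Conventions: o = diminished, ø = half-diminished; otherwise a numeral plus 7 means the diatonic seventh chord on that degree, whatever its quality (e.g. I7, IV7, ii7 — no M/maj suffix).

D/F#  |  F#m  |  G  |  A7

D/F#: root D is the tonic; major triad there is I6.
F#m: minor triad on F# = scale degree 3 → iii.
G: major triad on G = scale degree 4 → IV.
A7: root A is the dominant; dominant seventh chord there is V7.

I6 - iii - IV - V7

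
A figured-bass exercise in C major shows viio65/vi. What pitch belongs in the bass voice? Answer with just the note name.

B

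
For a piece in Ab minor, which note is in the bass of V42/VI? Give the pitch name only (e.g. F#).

Bbb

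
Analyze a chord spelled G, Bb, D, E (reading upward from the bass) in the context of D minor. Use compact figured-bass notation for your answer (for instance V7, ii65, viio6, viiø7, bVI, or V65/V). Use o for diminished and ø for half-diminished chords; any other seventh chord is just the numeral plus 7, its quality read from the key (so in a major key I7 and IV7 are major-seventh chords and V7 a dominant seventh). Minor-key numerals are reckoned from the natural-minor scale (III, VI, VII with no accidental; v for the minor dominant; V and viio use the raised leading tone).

iiø65

The pitches E-G-Bb-D form a half-diminished seventh chord rooted on E.
E is scale degree 2 in D minor, and a half-diminished seventh chord on that degree is written iiø7.
With G in the bass the chord is in first inversion, so the figured bass is 65.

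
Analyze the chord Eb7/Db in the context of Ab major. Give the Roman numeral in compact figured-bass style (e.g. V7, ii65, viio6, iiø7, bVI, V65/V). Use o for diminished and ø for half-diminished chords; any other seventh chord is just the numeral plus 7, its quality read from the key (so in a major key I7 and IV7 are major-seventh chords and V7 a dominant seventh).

V42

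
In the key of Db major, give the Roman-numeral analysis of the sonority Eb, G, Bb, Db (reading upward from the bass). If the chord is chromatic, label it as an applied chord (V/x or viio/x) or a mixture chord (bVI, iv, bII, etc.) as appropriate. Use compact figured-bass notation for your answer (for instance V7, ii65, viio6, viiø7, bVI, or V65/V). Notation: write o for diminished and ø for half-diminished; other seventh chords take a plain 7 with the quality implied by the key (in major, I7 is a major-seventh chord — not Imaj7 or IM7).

V7/V

Stacked in thirds the chord is Eb-G-Bb-Db: a dominant seventh chord on Eb.
Eb is not a diatonic chord root with this quality in Db major, but it lies a perfect fifth above Ab (V), so the chord functions as an applied dominant of V.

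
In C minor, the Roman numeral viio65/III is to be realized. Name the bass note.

F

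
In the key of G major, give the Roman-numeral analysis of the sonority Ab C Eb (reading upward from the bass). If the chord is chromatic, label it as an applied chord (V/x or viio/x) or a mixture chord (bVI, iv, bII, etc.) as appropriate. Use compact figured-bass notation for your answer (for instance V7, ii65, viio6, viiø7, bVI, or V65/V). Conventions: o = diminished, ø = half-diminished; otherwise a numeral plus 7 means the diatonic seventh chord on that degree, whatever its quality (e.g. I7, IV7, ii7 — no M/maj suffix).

Stacked in thirds the chord is Ab-C-Eb: a major triad on Ab.
Ab is the lowered second degree of G major (diatonic 2 would be A). This is the Neapolitan chord — a major triad on the lowered second degree.

bII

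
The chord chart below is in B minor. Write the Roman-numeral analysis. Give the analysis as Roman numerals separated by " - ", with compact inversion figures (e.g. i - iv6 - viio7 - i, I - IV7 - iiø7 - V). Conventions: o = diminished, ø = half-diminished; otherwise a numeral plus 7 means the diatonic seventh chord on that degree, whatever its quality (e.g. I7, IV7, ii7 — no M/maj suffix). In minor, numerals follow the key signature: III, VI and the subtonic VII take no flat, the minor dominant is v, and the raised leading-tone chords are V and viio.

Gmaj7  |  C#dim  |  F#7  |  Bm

VI7 - iio - V7 - i

Gmaj7: major seventh chord on G = scale degree 6 → VI7.
C#dim: diminished triad on C# = scale degree 2 → iio.
F#7: root F# is the dominant; dominant seventh chord there is V7.
Bm: root B is the tonic; minor triad there is i.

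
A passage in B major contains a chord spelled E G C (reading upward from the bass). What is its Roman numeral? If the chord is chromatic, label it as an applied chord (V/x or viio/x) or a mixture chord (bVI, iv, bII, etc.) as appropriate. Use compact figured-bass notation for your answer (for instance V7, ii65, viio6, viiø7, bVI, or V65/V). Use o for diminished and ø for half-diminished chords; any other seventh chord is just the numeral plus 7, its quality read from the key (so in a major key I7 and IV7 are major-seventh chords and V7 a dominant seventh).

bII6

The pitches C-E-G form a major triad rooted on C.
C is the lowered second degree of B major (diatonic 2 would be C#). This is the Neapolitan sixth — a major triad on the lowered second degree, here in its customary first inversion.
With E in the bass the chord is in first inversion, so the figured bass is 6.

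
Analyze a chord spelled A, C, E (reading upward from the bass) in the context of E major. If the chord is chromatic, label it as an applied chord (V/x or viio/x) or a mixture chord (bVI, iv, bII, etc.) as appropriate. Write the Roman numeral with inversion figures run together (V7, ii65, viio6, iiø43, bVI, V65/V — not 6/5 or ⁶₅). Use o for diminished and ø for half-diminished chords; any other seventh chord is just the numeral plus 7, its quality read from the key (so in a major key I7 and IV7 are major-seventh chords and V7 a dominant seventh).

The pitches A-C-E form a minor triad rooted on A.
A is the fourth degree of E major. This is the minor subdominant, borrowed from the parallel minor.

iv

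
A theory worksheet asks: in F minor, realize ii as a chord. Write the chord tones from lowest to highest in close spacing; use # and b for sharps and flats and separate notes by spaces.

G Bb D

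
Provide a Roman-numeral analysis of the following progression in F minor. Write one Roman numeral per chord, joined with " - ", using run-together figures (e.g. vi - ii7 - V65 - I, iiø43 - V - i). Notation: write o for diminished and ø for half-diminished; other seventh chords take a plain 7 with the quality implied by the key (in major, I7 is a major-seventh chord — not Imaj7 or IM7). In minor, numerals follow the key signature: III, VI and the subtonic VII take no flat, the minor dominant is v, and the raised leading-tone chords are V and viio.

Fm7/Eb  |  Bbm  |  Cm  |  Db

Fm7/Eb has root F, degree 1 in F minor, so i42.
Bbm: root Bb is the subdominant; minor triad there is iv.
Cm: root C is the dominant; minor triad there is v.
Db: major triad on Db = scale degree 6 → VI.

i42 - iv - v - VI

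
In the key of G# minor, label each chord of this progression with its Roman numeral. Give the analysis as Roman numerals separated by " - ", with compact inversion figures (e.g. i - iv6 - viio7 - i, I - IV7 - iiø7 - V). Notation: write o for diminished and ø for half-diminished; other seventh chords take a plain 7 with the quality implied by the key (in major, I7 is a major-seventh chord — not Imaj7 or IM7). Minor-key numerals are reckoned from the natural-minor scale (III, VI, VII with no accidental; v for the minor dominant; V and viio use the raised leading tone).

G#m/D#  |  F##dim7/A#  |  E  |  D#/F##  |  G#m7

i64 - viio65 - VI - V6 - i7

G#m/D#: root G# is the tonic; minor triad there is i64.
F##dim7/A#: root F## is the leading tone; fully diminished seventh chord there is viio65.
E: major triad on E = scale degree 6 → VI.
D#/F## has root D#, degree 5 in G# minor, so V6.
G#m7: minor seventh chord on G# = scale degree 1 → i7.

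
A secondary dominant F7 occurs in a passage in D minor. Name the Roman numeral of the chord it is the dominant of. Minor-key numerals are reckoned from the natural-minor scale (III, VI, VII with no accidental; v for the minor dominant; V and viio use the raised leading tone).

VI

The chord is a dominant seventh chord on F.
A dominant resolves down a perfect fifth: F → Bb. In D minor, Bb is scale degree 6, i.e. VI.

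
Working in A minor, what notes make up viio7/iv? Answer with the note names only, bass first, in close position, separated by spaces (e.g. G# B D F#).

C# E G Bb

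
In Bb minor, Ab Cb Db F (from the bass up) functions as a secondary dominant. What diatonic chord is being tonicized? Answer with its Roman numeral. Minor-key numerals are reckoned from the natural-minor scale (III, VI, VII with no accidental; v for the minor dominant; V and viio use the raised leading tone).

The chord is a dominant seventh chord on Db.
A dominant resolves down a perfect fifth: Db → Gb. In Bb minor, Gb is scale degree 6, i.e. VI.

VI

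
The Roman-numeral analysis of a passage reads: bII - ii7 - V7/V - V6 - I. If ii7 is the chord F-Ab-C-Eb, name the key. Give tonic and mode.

Eb major

The anchor chord is a minor seventh chord on F, labeled ii7.
Counting down one scale step from F places the tonic on Eb; a minor seventh chord on degree 2 is diatonic only in major.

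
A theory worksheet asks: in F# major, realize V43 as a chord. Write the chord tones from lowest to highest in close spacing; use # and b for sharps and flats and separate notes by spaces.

In F# major, the dominant is C#, and the diatonic chord built there is a dominant seventh chord.
Stacking thirds from C# gives C#-E#-G#-B.
With the 43 figure the chord is in second inversion; from the bass G# upward in close position it reads G#-B-C#-E#.

G# B C# E#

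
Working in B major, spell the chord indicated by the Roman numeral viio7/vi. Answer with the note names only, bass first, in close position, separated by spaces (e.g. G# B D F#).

The slash marks an applied leading-tone chord: viio of vi. In B major, vi is G#, so the leading tone to it is F##, a half step below.
Building a fully diminished seventh chord on F## gives F##-A#-C#-E.

F## A# C# E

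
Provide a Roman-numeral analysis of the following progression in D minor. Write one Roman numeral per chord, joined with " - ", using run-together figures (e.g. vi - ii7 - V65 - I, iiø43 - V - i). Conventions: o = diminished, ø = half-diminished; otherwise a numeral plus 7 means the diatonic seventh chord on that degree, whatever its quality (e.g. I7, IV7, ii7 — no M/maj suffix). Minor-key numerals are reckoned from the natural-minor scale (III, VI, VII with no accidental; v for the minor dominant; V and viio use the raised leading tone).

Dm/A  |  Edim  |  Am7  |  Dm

Dm/A: minor triad on D = scale degree 1 → i64.
Edim has root E, degree 2 in D minor, so iio.
Am7 has root A, degree 5 in D minor, so v7.
Dm: root D is the tonic; minor triad there is i.

i64 - iio - v7 - i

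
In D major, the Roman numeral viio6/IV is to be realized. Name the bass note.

A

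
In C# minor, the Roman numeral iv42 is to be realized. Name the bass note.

iv in C# minor has root F#; the chord is F#-A-C#-E.
The figure 42 means third inversion — the seventh is in the bass.

E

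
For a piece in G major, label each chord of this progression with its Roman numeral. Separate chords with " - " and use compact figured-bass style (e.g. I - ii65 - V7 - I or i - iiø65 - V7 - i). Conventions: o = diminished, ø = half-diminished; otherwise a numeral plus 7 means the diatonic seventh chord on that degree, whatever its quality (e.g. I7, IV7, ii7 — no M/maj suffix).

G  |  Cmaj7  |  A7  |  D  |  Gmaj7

I - IV7 - V7/V - V - I7

G: root G is the tonic; major triad there is I.
Cmaj7 has root C, degree 4 in G major, so IV7.
A7: chromatic; A is V of V, so V7/V.
D: major triad on D = scale degree 5 → V.
Gmaj7: major seventh chord on G = scale degree 1 → I7.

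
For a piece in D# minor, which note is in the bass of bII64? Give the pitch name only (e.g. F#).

B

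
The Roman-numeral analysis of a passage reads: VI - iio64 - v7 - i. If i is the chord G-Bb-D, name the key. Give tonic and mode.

The anchor chord is a minor triad on G, labeled i.
If G is scale degree 1 and the mode makes that degree carry a minor triad, the tonic is G and the mode is minor.

G minor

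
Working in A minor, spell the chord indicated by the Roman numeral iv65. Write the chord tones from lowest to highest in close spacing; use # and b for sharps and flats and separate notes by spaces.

F A C D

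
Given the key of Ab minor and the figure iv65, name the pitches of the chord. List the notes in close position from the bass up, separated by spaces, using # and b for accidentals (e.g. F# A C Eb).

The numeral's case and figure indicate a minor seventh chord. In Ab minor its root, scale degree 4, is Db.
That chord is spelled Db-Fb-Ab-Cb.
With the 65 figure the chord is in first inversion; from the bass Fb upward in close position it reads Fb-Ab-Cb-Db.

Fb Ab Cb Db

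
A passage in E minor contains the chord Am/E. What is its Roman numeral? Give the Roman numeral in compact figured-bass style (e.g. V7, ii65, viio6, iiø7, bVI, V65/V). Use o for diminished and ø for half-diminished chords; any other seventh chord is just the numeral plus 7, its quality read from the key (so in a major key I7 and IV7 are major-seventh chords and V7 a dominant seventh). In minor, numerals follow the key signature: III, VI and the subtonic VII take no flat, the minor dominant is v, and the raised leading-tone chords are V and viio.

iv64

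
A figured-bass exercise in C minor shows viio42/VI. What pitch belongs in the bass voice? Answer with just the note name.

The applied chord viio42/VI is rooted on G: G-Bb-Db-Fb.
The figure 42 means third inversion — the seventh is in the bass.

Fb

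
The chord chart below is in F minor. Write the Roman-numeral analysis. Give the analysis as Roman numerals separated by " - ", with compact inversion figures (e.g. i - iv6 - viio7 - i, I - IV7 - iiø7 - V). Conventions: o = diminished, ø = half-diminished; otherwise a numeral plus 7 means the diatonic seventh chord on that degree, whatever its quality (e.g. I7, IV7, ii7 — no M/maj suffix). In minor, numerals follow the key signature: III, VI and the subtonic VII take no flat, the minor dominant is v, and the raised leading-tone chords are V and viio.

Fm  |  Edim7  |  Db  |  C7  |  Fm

Fm: root F is the tonic; minor triad there is i.
Edim7: root E is the leading tone; fully diminished seventh chord there is viio7.
Db: root Db is the submediant; major triad there is VI.
C7: dominant seventh chord on C = scale degree 5 → V7.
Fm: minor triad on F = scale degree 1 → i.

i - viio7 - VI - V7 - i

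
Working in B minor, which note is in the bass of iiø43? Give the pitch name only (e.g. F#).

G

iiø in B minor has root C#; the chord is C#-E-G-B.
The figure 43 means second inversion — the fifth is in the bass.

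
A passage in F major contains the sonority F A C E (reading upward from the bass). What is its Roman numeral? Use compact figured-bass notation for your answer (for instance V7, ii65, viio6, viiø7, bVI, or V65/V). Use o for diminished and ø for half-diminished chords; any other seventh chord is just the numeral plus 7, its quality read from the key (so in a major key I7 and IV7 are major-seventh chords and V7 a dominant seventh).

I7

Stacked in thirds the chord is F-A-C-E: a major seventh chord on F.
In F major, F is the tonic; the diatonic major seventh chord there is I7.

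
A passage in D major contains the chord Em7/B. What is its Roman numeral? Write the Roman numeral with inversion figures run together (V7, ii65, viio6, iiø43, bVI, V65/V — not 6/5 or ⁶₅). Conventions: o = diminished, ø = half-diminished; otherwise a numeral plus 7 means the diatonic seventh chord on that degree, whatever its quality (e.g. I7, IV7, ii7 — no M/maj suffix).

Stacked in thirds the chord is E-G-B-D: a minor seventh chord on E.
In D major, E is the supertonic; the diatonic minor seventh chord there is ii7.
With B in the bass the chord is in second inversion, so the figured bass is 43.

ii43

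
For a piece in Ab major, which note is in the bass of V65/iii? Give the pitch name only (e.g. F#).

The applied chord V65/iii is rooted on G: G-B-D-F.
The figure 65 means first inversion — the third is in the bass.

B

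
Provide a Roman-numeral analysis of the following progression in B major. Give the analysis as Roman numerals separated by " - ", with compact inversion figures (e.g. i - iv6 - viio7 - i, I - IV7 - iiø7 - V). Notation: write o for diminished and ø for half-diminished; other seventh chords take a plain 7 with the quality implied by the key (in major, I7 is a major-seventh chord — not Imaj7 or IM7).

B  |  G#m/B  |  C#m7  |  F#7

I - vi6 - ii7 - V7

B has root B, degree 1 in B major, so I.
G#m/B: minor triad on G# = scale degree 6 → vi6.
C#m7 has root C#, degree 2 in B major, so ii7.
F#7: root F# is the dominant; dominant seventh chord there is V7.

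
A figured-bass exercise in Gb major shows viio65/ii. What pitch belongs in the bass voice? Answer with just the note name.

Bb

The applied chord viio65/ii is rooted on G: G-Bb-Db-Fb.
The figure 65 means first inversion — the third is in the bass.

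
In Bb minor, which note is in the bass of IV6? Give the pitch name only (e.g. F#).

IV in Bb minor has root Eb; the chord is Eb-G-Bb.
The figure 6 means first inversion — the third is in the bass.

G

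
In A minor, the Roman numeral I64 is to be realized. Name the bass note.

E

I in A minor has root A; the chord is A-C#-E.
The figure 64 means second inversion — the fifth is in the bass.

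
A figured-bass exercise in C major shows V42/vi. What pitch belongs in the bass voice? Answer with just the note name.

D

The applied chord V42/vi is rooted on E: E-G#-B-D.
The figure 42 means third inversion — the seventh is in the bass.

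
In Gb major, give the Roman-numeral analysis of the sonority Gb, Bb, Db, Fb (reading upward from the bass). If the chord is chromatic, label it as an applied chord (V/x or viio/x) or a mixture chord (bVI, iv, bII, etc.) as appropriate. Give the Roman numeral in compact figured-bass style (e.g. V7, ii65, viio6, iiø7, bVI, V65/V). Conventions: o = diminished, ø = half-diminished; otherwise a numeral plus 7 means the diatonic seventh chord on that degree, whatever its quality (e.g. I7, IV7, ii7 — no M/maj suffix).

The pitches Gb-Bb-Db-Fb form a dominant seventh chord rooted on Gb.
Gb is not a diatonic chord root with this quality in Gb major, but it lies a perfect fifth above Cb (IV), so the chord functions as an applied dominant of IV.

V7/IV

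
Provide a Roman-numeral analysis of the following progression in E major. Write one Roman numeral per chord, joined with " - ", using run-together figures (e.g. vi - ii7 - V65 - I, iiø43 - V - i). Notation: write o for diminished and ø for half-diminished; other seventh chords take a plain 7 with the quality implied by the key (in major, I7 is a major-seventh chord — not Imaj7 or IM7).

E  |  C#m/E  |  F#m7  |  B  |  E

I - vi6 - ii7 - V - I

E: major triad on E = scale degree 1 → I.
C#m/E: minor triad on C# = scale degree 6 → vi6.
F#m7: minor seventh chord on F# = scale degree 2 → ii7.
B: root B is the dominant; major triad there is V.
E has root E, degree 1 in E major, so I.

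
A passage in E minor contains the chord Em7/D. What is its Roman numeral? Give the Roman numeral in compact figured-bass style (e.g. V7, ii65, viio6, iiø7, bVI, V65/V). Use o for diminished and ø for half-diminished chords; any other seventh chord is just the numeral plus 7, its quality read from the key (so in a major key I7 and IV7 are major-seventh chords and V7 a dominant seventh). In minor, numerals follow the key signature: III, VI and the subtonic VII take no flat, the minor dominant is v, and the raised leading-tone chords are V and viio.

The pitches E-G-B-D form a minor seventh chord rooted on E.
E is scale degree 1 in E minor, and a minor seventh chord on that degree is written i7.
With D in the bass the chord is in third inversion, so the figured bass is 42.

i42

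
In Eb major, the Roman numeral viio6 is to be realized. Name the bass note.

viio in Eb major has root D; the chord is D-F-Ab.
The figure 6 means first inversion — the third is in the bass.

F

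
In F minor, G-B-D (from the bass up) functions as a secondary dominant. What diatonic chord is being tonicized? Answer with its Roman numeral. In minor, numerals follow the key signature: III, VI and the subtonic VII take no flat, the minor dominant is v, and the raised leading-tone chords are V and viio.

V

The chord is a major triad on G.
A dominant resolves down a perfect fifth: G → C. In F minor, C is scale degree 5, i.e. V.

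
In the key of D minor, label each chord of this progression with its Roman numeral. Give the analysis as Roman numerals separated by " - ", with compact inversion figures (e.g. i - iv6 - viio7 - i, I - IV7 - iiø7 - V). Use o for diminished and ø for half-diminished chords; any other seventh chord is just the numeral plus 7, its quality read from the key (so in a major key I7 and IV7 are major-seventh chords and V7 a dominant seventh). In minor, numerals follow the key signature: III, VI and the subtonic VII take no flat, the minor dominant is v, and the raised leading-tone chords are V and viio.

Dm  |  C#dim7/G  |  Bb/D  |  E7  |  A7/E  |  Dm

i - viio43 - VI6 - V7/V - V43 - i

Dm: root D is the tonic; minor triad there is i.
C#dim7/G: root C# is the leading tone; fully diminished seventh chord there is viio43.
Bb/D has root Bb, degree 6 in D minor, so VI6.
E7 is the secondary dominant of V (dominant seventh chord on E): V7/V.
A7/E: dominant seventh chord on A = scale degree 5 → V43.
Dm has root D, degree 1 in D minor, so i.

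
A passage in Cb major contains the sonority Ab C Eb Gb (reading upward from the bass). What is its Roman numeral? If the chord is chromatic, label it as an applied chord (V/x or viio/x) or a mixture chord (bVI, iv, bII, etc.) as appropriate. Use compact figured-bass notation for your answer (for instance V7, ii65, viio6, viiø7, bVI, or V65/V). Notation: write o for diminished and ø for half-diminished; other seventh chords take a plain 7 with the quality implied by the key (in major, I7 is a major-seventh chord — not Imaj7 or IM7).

V7/ii

Stacked in thirds the chord is Ab-C-Eb-Gb: a dominant seventh chord on Ab.
Ab is not a diatonic chord root with this quality in Cb major, but it lies a perfect fifth above Db (ii), so the chord functions as an applied dominant of ii.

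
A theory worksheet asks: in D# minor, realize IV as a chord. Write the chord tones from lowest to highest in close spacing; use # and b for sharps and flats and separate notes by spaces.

G# B# D#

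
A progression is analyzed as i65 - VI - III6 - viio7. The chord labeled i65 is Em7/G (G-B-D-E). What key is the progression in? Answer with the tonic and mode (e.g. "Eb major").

E minor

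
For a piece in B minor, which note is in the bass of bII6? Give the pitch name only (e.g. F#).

bII in B minor has root C; the chord is C-E-G.
The figure 6 means first inversion — the third is in the bass.

E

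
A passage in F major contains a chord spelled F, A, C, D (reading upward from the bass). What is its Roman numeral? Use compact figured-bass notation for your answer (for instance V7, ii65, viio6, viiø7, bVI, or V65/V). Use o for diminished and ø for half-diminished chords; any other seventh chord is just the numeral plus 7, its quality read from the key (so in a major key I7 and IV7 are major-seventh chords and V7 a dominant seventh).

vi65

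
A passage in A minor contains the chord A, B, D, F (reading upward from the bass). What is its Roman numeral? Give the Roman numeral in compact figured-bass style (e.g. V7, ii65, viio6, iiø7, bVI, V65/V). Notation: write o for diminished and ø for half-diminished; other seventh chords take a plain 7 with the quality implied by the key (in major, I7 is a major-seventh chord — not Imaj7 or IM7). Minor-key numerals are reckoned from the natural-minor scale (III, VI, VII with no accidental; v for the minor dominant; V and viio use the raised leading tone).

The pitches B-D-F-A form a half-diminished seventh chord rooted on B.
B is scale degree 2 in A minor, and a half-diminished seventh chord on that degree is written iiø7.
With A in the bass the chord is in third inversion, so the figured bass is 42.

iiø42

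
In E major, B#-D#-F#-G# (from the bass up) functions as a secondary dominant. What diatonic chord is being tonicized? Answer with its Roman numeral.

The chord is a dominant seventh chord on G#.
A dominant resolves down a perfect fifth: G# → C#. In E major, C# is scale degree 6, i.e. vi.

vi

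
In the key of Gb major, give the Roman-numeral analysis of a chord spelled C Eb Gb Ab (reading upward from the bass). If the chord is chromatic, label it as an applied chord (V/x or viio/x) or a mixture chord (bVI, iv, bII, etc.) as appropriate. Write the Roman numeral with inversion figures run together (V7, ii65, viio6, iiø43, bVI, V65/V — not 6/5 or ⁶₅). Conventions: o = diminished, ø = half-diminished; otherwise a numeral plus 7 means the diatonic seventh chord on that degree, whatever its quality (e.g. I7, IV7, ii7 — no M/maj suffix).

V65/V

The pitches Ab-C-Eb-Gb form a dominant seventh chord rooted on Ab.
Ab is not a diatonic chord root with this quality in Gb major, but it lies a perfect fifth above Db (V), so the chord functions as an applied dominant of V.
With C in the bass the chord is in first inversion, so the figured bass is 65.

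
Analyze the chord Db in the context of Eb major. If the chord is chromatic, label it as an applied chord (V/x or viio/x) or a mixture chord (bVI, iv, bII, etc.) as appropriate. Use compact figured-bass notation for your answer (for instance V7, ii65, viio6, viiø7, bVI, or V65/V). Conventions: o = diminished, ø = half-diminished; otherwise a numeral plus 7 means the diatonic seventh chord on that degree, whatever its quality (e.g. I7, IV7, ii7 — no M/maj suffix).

Stacked in thirds the chord is Db-F-Ab: a major triad on Db.
Db is the lowered seventh degree of Eb major (diatonic 7 would be D). This is a major triad on the lowered seventh degree (the subtonic), borrowed from the parallel minor.

bVII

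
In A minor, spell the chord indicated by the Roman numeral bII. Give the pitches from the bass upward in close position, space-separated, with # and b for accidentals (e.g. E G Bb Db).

Bb D F

bII is the Neapolitan chord — a major triad on the lowered second degree. In A minor that root is Bb.
So the chord is Bb-D-F.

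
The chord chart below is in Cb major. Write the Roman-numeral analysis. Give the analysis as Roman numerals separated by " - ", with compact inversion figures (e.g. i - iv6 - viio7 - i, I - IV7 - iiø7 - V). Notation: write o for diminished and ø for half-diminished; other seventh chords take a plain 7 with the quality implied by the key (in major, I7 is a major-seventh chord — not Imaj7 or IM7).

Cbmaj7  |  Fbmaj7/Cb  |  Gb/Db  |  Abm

I7 - IV43 - V64 - vi

Cbmaj7: major seventh chord on Cb = scale degree 1 → I7.
Fbmaj7/Cb: root Fb is the subdominant; major seventh chord there is IV43.
Gb/Db: major triad on Gb = scale degree 5 → V64.
Abm: minor triad on Ab = scale degree 6 → vi.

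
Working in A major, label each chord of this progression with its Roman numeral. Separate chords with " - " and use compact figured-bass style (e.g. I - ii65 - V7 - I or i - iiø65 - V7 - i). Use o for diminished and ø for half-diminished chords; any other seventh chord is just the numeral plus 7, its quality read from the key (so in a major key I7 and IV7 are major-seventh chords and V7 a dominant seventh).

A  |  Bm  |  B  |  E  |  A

A has root A, degree 1 in A major, so I.
Bm: minor triad on B = scale degree 2 → ii.
B: a major triad on B, the applied dominant of V → V/V.
E: root E is the dominant; major triad there is V.
A has root A, degree 1 in A major, so I.

I - ii - V/V - V - I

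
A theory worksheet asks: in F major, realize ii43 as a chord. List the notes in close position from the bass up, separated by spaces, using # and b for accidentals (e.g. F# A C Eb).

D F G Bb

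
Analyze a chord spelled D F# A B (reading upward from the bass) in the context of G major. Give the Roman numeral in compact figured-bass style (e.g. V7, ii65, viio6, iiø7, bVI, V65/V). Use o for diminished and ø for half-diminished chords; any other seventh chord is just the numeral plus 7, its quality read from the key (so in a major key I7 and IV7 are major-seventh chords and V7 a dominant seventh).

Stacked in thirds the chord is B-D-F#-A: a minor seventh chord on B.
B is scale degree 3 in G major, and a minor seventh chord on that degree is written iii7.
With D in the bass the chord is in first inversion, so the figured bass is 65.

iii65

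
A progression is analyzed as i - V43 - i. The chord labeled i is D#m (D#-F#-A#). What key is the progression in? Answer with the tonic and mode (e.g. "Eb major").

i is given as D#-F#-A# — a minor triad with root D#.
If D# is scale degree 1 and the mode makes that degree carry a minor triad, the tonic is D# and the mode is minor.

D# minor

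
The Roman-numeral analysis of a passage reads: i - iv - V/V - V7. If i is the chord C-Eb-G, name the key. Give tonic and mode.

C minor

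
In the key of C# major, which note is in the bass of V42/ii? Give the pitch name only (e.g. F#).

G#

The applied chord V42/ii is rooted on A#: A#-C##-E#-G#.
The figure 42 means third inversion — the seventh is in the bass.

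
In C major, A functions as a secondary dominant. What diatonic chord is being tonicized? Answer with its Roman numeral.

ii

The chord is a major triad on A.
A dominant resolves down a perfect fifth: A → D. In C major, D is scale degree 2, i.e. ii.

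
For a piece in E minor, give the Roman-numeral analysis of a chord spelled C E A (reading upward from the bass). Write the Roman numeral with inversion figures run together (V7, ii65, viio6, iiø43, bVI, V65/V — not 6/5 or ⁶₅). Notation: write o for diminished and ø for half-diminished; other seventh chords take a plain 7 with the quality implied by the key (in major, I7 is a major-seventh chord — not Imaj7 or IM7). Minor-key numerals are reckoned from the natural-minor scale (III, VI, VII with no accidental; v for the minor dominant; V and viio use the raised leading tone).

The pitches A-C-E form a minor triad rooted on A.
In E minor, A is the subdominant; the diatonic minor triad there is iv.
With C in the bass the chord is in first inversion, so the figured bass is 6.

iv6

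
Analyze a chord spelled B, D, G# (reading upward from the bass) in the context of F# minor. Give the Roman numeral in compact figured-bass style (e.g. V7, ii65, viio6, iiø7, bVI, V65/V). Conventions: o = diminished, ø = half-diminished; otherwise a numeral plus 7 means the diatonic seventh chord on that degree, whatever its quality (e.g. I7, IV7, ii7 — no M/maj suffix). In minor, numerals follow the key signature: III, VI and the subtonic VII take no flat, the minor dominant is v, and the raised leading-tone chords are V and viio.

iio6

Stacked in thirds the chord is G#-B-D: a diminished triad on G#.
In F# minor, G# is the supertonic; the diatonic diminished triad there is iio.
With B in the bass the chord is in first inversion, so the figured bass is 6.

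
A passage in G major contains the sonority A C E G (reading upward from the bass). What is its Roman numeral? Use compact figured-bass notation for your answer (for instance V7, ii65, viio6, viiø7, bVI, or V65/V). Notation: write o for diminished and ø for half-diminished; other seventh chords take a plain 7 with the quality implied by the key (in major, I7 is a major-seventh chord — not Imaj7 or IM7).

ii7

Stacked in thirds the chord is A-C-E-G: a minor seventh chord on A.
A is scale degree 2 in G major, and a minor seventh chord on that degree is written ii7.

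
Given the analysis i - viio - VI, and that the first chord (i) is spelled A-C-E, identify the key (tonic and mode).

The anchor chord is a minor triad on A, labeled i.
If A is scale degree 1 and the mode makes that degree carry a minor triad, the tonic is A and the mode is minor.

A minor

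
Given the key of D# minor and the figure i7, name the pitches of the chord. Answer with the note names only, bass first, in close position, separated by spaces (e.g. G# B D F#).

The numeral's case and figure indicate a minor seventh chord. In D# minor its root, the tonic, is D#.
That chord is spelled D#-F#-A#-C#.

D# F# A# C#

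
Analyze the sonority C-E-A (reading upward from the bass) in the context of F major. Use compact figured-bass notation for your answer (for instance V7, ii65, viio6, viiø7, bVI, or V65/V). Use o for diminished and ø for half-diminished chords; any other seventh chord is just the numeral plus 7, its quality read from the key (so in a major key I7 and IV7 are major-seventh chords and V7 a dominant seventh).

Stacked in thirds the chord is A-C-E: a minor triad on A.
In F major, A is the mediant; the diatonic minor triad there is iii.
With C in the bass the chord is in first inversion, so the figured bass is 6.

iii6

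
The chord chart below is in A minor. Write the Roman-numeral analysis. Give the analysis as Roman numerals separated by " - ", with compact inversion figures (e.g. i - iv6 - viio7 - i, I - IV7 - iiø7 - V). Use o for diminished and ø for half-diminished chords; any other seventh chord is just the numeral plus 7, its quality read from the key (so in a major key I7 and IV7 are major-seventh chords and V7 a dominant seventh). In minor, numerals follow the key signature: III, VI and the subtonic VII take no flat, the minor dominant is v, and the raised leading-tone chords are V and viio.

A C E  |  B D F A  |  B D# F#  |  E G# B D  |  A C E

A-C-E has root A, degree 1 in A minor, so i.
B-D-F-A: root B is the supertonic; half-diminished seventh chord there is iiø7.
B-D#-F#: a major triad on B, the applied dominant of V → V/V.
E-G#-B-D: root E is the dominant; dominant seventh chord there is V7.
A-C-E: root A is the tonic; minor triad there is i.

i - iiø7 - V/V - V7 - i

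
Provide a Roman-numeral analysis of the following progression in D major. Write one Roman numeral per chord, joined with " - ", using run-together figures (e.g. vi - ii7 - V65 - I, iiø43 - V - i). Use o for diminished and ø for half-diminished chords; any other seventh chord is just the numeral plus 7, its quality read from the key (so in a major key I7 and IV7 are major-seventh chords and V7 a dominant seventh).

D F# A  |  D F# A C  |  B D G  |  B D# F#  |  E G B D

I - V7/IV - IV6 - V/ii - ii7

D-F#-A: root D is the tonic; major triad there is I.
D-F#-A-C: chromatic; D is V of IV, so V7/IV.
B-D-G: major triad on G = scale degree 4 → IV6.
B-D#-F#: a major triad on B, the applied dominant of ii → V/ii.
E-G-B-D: root E is the supertonic; minor seventh chord there is ii7.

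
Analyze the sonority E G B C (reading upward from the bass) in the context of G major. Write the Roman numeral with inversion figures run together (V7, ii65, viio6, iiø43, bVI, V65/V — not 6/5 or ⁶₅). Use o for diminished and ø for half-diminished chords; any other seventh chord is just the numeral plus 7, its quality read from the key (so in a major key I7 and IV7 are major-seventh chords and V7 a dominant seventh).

Stacked in thirds the chord is C-E-G-B: a major seventh chord on C.
C is scale degree 4 in G major, and a major seventh chord on that degree is written IV7.
With E in the bass the chord is in first inversion, so the figured bass is 65.

IV65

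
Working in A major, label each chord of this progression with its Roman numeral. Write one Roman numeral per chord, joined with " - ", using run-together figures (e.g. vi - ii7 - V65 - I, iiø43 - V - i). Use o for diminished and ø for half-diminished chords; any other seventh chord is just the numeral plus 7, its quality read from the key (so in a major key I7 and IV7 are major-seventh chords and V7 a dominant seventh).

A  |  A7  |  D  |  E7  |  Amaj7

A: root A is the tonic; major triad there is I.
A7 is the secondary dominant of IV (dominant seventh chord on A): V7/IV.
D has root D, degree 4 in A major, so IV.
E7: root E is the dominant; dominant seventh chord there is V7.
Amaj7 has root A, degree 1 in A major, so I7.

I - V7/IV - IV - V7 - I7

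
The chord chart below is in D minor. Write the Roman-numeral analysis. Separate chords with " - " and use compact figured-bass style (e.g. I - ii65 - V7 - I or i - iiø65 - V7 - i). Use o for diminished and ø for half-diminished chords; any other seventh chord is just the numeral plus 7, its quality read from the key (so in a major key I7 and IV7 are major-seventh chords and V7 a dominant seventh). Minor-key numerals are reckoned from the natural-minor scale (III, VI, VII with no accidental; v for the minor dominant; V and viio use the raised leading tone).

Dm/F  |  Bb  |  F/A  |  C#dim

i6 - VI - III6 - viio

Dm/F: root D is the tonic; minor triad there is i6.
Bb has root Bb, degree 6 in D minor, so VI.
F/A: major triad on F = scale degree 3 → III6.
C#dim: root C# is the leading tone; diminished triad there is viio.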